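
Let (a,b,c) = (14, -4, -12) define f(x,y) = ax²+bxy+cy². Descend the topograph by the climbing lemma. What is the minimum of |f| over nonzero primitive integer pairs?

descent: ρ → (-12,4,14)  [lands on river]
river: ρ → (14,24,-2)
river: ρ → (-2,24,14)
river: ρ → (14,4,-12)
river: ρ → (-12,20,6)
river: ρ → (6,16,-18)
river: ρ → (-18,20,4)
river: ρ → (4,20,-18)
river: ρ → (-18,16,6)
river: ρ → (6,20,-12)
closes: descent 1, river 10
min |a| on river = 2

2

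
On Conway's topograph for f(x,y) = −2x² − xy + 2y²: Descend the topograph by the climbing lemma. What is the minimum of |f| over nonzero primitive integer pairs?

descent: ρ → (2,1,-2)  [lands on river]
river: ρ → (-2,3,1)
river: ρ → (1,3,-2)
river: ρ → (-2,1,2)
river: ρ → (2,3,-1)
river: ρ → (-1,3,2)
closes: descent 1, river 6
min |a| on river = 1

1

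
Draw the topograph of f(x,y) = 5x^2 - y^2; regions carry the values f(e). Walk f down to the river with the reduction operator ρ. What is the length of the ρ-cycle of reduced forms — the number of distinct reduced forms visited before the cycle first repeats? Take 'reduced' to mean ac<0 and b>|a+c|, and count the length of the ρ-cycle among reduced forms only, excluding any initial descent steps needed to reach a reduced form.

D = 20, ⌊√D⌋ = 4
descent: ρ → (-1,4,1)  [lands on river]
river: ρ → (1,4,-1)
ρ-cycle length = 2 (tail of 1 descent step not counted)

2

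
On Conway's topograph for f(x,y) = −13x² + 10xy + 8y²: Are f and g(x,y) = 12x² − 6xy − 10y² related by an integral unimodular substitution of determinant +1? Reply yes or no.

D₁ = 516, D₂ = 516
river cycle of f (length 10): (8, 22, -1), (-1, 22, 8), (8, 10, -13), (-13, 16, 5), (5, 14, -16), (-16, 18, 3), (3, 18, -16), (-16, 14, 5), (5, 16, -13), (-13, 10, 8)
river cycle of g (length 10): (-10, 6, 12), (12, 18, -4), (-4, 22, 2), (2, 22, -4), (-4, 18, 12), (12, 6, -10), (-10, 14, 8), (8, 18, -6), (-6, 18, 8), (8, 14, -10)
cycles differ ⇒ inequivalent

no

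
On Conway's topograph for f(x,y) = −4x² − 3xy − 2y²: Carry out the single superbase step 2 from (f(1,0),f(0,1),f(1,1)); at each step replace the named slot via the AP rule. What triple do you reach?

start (-4,-2,-9) = (f(1,0),f(0,1),f(1,1))
replace slot 2: 2·((-4)+(-9)) − (-2) = -24 → (-4,-24,-9)

-4,-24,-9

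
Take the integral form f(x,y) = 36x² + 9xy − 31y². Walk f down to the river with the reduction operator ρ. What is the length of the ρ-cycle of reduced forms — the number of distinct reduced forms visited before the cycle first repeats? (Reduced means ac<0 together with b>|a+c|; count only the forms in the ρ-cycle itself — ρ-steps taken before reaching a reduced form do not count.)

D = 4545, ⌊√D⌋ = 67
river: ρ → (-31,53,14)
river: ρ → (14,59,-19)
river: ρ → (-19,55,20)
river: ρ → (20,65,-4)
river: ρ → (-4,63,36)
river: ρ → (36,9,-31)
ρ-cycle length = 6 (tail of 0 descent steps not counted)

6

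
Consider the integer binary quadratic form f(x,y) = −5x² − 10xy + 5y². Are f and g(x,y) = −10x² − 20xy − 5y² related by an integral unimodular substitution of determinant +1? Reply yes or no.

D₁ = 200, D₂ = 200
river cycle of f (length 2): (5, 10, -5), (-5, 10, 5)
river cycle of g (length 2): (-5, 10, 5), (5, 10, -5)
cycles coincide ⇒ equivalent

yes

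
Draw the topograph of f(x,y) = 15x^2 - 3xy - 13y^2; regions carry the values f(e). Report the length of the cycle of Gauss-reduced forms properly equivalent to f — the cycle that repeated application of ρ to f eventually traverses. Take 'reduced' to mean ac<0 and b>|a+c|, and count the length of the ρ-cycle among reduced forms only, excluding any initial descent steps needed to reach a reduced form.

D = 789, ⌊√D⌋ = 28
descent: ρ → (-13,3,15)  [lands on river]
river: ρ → (15,27,-1)
river: ρ → (-1,27,15)
river: ρ → (15,3,-13)
river: ρ → (-13,23,5)
river: ρ → (5,27,-3)
river: ρ → (-3,27,5)
river: ρ → (5,23,-13)
ρ-cycle length = 8 (tail of 1 descent step not counted)

8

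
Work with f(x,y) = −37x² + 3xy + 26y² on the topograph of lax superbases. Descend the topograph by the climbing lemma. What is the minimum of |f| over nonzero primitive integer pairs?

descent: ρ → (26,49,-14)  [lands on river]
river: ρ → (-14,35,47)
river: ρ → (47,59,-2)
river: ρ → (-2,61,17)
river: ρ → (17,41,-32)
river: ρ → (-32,23,26)
river: ρ → (26,29,-29)
river: ρ → (-29,29,26)
river: ρ → (26,23,-32)
river: ρ → (-32,41,17)
river: ρ → (17,61,-2)
river: ρ → (-2,59,47)
river: ρ → (47,35,-14)
river: ρ → (-14,49,26)
river: ρ → (26,55,-8)
river: ρ → (-8,57,19)
river: ρ → (19,57,-8)
river: ρ → (-8,55,26)
closes: descent 1, river 18
min |a| on river = 2

2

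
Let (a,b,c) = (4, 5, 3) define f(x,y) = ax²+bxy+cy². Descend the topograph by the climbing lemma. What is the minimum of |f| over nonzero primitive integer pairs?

translate: b→-3 (≡5 mod 8), so (4,5,3)→(4,-3,2)
flip: (4,-3,2)→(2,3,4)
translate: b→-1 (≡3 mod 4), so (2,3,4)→(2,-1,3)
reduced (well bottom): (2,-1,3) with a≤c, −a<b≤a
well minimum = a = 2

2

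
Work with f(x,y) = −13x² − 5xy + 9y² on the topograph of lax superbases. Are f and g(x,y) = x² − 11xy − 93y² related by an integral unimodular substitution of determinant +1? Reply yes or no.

D₁ = 493, D₂ = 493
river cycle of f (length 10): (9, 5, -13), (-13, 21, 1), (1, 21, -13), (-13, 5, 9), (9, 13, -9), (-9, 5, 13), (13, 21, -1), (-1, 21, 13), (13, 5, -9), (-9, 13, 9)
river cycle of g (length 10): (1, 21, -13), (-13, 5, 9), (9, 13, -9), (-9, 5, 13), (13, 21, -1), (-1, 21, 13), (13, 5, -9), (-9, 13, 9), (9, 5, -13), (-13, 21, 1)
cycles coincide ⇒ equivalent

yes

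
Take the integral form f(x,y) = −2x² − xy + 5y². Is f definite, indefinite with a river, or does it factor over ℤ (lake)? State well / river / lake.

D = b²−4ac = (-1)² − 4·(-2)·5 = 41
D > 0 non-square ⇒ indefinite ⇒ periodic river

river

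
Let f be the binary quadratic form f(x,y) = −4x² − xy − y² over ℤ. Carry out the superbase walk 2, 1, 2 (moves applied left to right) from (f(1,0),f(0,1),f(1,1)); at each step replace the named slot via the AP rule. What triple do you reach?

start (-4,-1,-6) = (f(1,0),f(0,1),f(1,1))
replace slot 2: 2·((-4)+(-6)) − (-1) = -19 → (-4,-19,-6)
replace slot 1: 2·((-19)+(-6)) − (-4) = -46 → (-46,-19,-6)
replace slot 2: 2·((-46)+(-6)) − (-19) = -85 → (-46,-85,-6)

-46,-85,-6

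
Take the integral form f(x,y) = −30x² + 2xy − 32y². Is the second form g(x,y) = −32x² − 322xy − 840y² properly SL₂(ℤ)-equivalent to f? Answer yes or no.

D₁ = -3836, D₂ = -3836
f is negative-definite; reduce −f:
−f: reduced (well bottom): (30,-2,32) with a≤c, −a<b≤a
flip sign back: reduced form of f is (-30,2,-32)
g is negative-definite; reduce −g:
−g: translate: b→2 (≡322 mod 64), so (32,322,840)→(32,2,30)
−g: flip: (32,2,30)→(30,-2,32)
−g: reduced (well bottom): (30,-2,32) with a≤c, −a<b≤a
flip sign back: reduced form of g is (-30,2,-32)
reduced forms (-30, 2, -32) vs (-30, 2, -32) ⇒ equivalent

yes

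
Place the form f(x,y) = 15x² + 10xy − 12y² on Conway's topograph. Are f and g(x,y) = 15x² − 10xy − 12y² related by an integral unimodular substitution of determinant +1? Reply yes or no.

D₁ = 820, D₂ = 820
river cycle of f (length 12): (-12, 14, 13), (13, 12, -13), (-13, 14, 12), (12, 10, -15), (-15, 20, 7), (7, 22, -12), (-12, 26, 3), (3, 28, -3), (-3, 26, 12), (12, 22, -7), … (2 more)
river cycle of g (length 12): (-12, 10, 15), (15, 20, -7), (-7, 22, 12), (12, 26, -3), (-3, 28, 3), (3, 26, -12), (-12, 22, 7), (7, 20, -15), (-15, 10, 12), (12, 14, -13), … (2 more)
cycles differ ⇒ inequivalent

no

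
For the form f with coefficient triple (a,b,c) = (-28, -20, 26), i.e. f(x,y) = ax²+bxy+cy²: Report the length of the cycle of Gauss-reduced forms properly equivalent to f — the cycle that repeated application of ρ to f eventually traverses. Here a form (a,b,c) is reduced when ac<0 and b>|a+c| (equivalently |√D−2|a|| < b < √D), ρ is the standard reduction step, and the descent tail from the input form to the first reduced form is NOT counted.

D = 3312, ⌊√D⌋ = 57
descent: ρ → (26,20,-28)  [lands on river]
river: ρ → (-28,36,18)
river: ρ → (18,36,-28)
river: ρ → (-28,20,26)
river: ρ → (26,32,-22)
river: ρ → (-22,56,2)
river: ρ → (2,56,-22)
river: ρ → (-22,32,26)
ρ-cycle length = 8 (tail of 1 descent step not counted)

8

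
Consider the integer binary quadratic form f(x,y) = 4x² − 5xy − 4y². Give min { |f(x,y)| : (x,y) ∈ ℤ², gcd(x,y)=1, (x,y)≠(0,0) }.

descent: ρ → (-4,5,4)  [lands on river]
river: ρ → (4,3,-5)
river: ρ → (-5,7,2)
river: ρ → (2,9,-1)
river: ρ → (-1,9,2)
river: ρ → (2,7,-5)
river: ρ → (-5,3,4)
river: ρ → (4,5,-4)
river: ρ → (-4,3,5)
river: ρ → (5,7,-2)
river: ρ → (-2,9,1)
river: ρ → (1,9,-2)
river: ρ → (-2,7,5)
river: ρ → (5,3,-4)
closes: descent 1, river 14
min |a| on river = 1

1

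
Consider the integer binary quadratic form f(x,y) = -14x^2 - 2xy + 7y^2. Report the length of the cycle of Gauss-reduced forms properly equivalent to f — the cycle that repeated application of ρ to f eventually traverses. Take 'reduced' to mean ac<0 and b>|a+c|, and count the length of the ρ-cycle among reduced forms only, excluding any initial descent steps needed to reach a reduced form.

D = 396, ⌊√D⌋ = 19
descent: ρ → (7,16,-5)  [lands on river]
river: ρ → (-5,14,10)
river: ρ → (10,6,-9)
river: ρ → (-9,12,7)
ρ-cycle length = 4 (tail of 1 descent step not counted)

4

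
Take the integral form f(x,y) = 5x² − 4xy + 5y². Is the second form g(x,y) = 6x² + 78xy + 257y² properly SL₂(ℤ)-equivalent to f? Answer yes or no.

D₁ = -84, D₂ = -84
f: flip: (5,-4,5)→(5,4,5)
f: reduced (well bottom): (5,4,5) with a≤c, −a<b≤a
g: translate: b→6 (≡78 mod 12), so (6,78,257)→(6,6,5)
g: flip: (6,6,5)→(5,-6,6)
g: translate: b→4 (≡-6 mod 10), so (5,-6,6)→(5,4,5)
g: reduced (well bottom): (5,4,5) with a≤c, −a<b≤a
reduced forms (5, 4, 5) vs (5, 4, 5) ⇒ equivalent

yes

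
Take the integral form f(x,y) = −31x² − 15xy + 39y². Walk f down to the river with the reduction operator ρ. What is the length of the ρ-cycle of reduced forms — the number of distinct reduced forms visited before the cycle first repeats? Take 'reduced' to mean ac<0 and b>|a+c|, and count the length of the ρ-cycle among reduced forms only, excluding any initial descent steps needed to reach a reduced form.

D = 5061, ⌊√D⌋ = 71
descent: ρ → (39,15,-31)  [lands on river]
river: ρ → (-31,47,23)
river: ρ → (23,45,-33)
river: ρ → (-33,21,35)
river: ρ → (35,49,-19)
river: ρ → (-19,65,11)
river: ρ → (11,67,-13)
river: ρ → (-13,63,21)
river: ρ → (21,63,-13)
river: ρ → (-13,67,11)
river: ρ → (11,65,-19)
river: ρ → (-19,49,35)
river: ρ → (35,21,-33)
river: ρ → (-33,45,23)
river: ρ → (23,47,-31)
river: ρ → (-31,15,39)
river: ρ → (39,63,-7)
river: ρ → (-7,63,39)
ρ-cycle length = 18 (tail of 1 descent step not counted)

18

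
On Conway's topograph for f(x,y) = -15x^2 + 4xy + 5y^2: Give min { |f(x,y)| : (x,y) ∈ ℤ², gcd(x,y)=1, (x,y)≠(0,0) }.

descent: ρ → (5,16,-3)  [lands on river]
river: ρ → (-3,14,10)
river: ρ → (10,6,-7)
river: ρ → (-7,8,9)
river: ρ → (9,10,-6)
river: ρ → (-6,14,5)
closes: descent 1, river 6
min |a| on river = 3

3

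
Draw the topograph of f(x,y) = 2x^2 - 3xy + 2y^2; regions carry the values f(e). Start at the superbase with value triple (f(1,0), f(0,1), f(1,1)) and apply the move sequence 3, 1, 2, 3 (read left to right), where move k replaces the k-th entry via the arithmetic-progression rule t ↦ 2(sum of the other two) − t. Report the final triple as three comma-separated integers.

start (2,2,1) = (f(1,0),f(0,1),f(1,1))
replace slot 3: 2·(2+2) − 1 = 7 → (2,2,7)
replace slot 1: 2·(2+7) − 2 = 16 → (16,2,7)
replace slot 2: 2·(16+7) − 2 = 44 → (16,44,7)
replace slot 3: 2·(16+44) − 7 = 113 → (16,44,113)

16,44,113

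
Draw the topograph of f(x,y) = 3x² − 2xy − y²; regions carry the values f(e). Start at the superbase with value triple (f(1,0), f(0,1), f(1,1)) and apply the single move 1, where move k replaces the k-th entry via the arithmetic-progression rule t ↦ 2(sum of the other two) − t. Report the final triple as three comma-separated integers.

start (3,-1,0) = (f(1,0),f(0,1),f(1,1))
replace slot 1: 2·((-1)+0) − 3 = -5 → (-5,-1,0)

-5,-1,0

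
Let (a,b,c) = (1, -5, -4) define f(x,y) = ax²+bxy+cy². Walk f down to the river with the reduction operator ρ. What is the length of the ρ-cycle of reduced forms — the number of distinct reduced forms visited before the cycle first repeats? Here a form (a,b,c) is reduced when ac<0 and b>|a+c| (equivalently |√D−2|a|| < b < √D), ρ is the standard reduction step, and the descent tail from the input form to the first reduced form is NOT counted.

D = 41, ⌊√D⌋ = 6
descent: ρ → (-4,5,1)  [lands on river]
river: ρ → (1,5,-4)
river: ρ → (-4,3,2)
river: ρ → (2,5,-2)
river: ρ → (-2,3,4)
river: ρ → (4,5,-1)
river: ρ → (-1,5,4)
river: ρ → (4,3,-2)
river: ρ → (-2,5,2)
river: ρ → (2,3,-4)
ρ-cycle length = 10 (tail of 1 descent step not counted)

10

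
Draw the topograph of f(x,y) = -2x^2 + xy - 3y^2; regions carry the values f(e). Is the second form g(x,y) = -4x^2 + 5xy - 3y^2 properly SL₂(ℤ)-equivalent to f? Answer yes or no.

D₁ = -23, D₂ = -23
f is negative-definite; reduce −f:
−f: reduced (well bottom): (2,-1,3) with a≤c, −a<b≤a
flip sign back: reduced form of f is (-2,1,-3)
g is negative-definite; reduce −g:
−g: translate: b→3 (≡-5 mod 8), so (4,-5,3)→(4,3,2)
−g: flip: (4,3,2)→(2,-3,4)
−g: translate: b→1 (≡-3 mod 4), so (2,-3,4)→(2,1,3)
−g: reduced (well bottom): (2,1,3) with a≤c, −a<b≤a
flip sign back: reduced form of g is (-2,-1,-3)
reduced forms (-2, 1, -3) vs (-2, -1, -3) ⇒ inequivalent

no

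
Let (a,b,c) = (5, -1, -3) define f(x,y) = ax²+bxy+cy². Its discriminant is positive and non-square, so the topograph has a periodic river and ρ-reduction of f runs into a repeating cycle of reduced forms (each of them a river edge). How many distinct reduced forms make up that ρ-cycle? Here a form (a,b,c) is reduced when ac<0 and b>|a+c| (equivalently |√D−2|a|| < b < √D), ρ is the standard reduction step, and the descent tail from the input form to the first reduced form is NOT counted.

D = 61, ⌊√D⌋ = 7
descent: ρ → (-3,7,1)  [lands on river]
river: ρ → (1,7,-3)
river: ρ → (-3,5,3)
river: ρ → (3,7,-1)
river: ρ → (-1,7,3)
river: ρ → (3,5,-3)
ρ-cycle length = 6 (tail of 1 descent step not counted)

6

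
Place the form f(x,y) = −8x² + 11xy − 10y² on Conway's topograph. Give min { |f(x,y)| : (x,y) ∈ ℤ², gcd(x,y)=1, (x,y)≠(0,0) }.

translate: b→5 (≡-11 mod 16), so (8,-11,10)→(8,5,7)
flip: (8,5,7)→(7,-5,8)
reduced (well bottom): (7,-5,8) with a≤c, −a<b≤a
well minimum |f| = |-7| = 7 (negative-definite)

7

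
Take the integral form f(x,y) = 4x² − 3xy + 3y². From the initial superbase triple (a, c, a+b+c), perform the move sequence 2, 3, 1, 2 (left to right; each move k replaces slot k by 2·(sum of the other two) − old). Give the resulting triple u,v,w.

start (4,3,4) = (f(1,0),f(0,1),f(1,1))
replace slot 2: 2·(4+4) − 3 = 13 → (4,13,4)
replace slot 3: 2·(4+13) − 4 = 30 → (4,13,30)
replace slot 1: 2·(13+30) − 4 = 82 → (82,13,30)
replace slot 2: 2·(82+30) − 13 = 211 → (82,211,30)

82,211,30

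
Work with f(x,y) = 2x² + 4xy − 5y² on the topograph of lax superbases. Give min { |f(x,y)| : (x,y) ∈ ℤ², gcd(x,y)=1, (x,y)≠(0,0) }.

river: ρ → (-5,6,1)
river: ρ → (1,6,-5)
river: ρ → (-5,4,2)
river: ρ → (2,4,-5)
closes: descent 0, river 4
min |a| on river = 1

1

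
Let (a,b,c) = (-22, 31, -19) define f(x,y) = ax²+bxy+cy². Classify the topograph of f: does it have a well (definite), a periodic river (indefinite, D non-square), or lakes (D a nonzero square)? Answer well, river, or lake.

D = b²−4ac = 31² − 4·(-22)·(-19) = -711
D < 0 ⇒ definite ⇒ every region one sign ⇒ single well

well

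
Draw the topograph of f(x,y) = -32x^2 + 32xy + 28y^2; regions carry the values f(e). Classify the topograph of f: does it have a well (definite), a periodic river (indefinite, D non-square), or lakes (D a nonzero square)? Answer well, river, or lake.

D = b²−4ac = 32² − 4·(-32)·28 = 4608
D > 0 non-square ⇒ indefinite ⇒ periodic river

river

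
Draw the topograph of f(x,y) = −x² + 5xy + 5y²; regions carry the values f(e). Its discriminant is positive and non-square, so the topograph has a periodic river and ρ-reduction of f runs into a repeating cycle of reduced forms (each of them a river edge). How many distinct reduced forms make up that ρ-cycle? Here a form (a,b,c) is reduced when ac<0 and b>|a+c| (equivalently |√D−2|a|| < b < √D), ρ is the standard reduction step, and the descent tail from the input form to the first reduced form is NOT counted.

D = 45, ⌊√D⌋ = 6
river: ρ → (5,5,-1)
river: ρ → (-1,5,5)
ρ-cycle length = 2 (tail of 0 descent steps not counted)

2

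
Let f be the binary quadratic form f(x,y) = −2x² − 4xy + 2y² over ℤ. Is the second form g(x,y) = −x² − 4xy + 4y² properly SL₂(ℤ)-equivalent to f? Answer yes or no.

D₁ = 32, D₂ = 32
river cycle of f (length 2): (2, 4, -2), (-2, 4, 2)
river cycle of g (length 2): (4, 4, -1), (-1, 4, 4)
cycles differ ⇒ inequivalent

no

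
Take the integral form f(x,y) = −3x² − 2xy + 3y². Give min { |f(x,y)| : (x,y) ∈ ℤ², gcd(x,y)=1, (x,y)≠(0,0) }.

descent: ρ → (3,2,-3)  [lands on river]
river: ρ → (-3,4,2)
river: ρ → (2,4,-3)
river: ρ → (-3,2,3)
river: ρ → (3,4,-2)
river: ρ → (-2,4,3)
closes: descent 1, river 6
min |a| on river = 2

2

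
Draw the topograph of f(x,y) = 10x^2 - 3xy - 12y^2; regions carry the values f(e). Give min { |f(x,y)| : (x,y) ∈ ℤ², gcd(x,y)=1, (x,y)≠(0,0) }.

descent: ρ → (-12,3,10)  [lands on river]
river: ρ → (10,17,-5)
river: ρ → (-5,13,16)
river: ρ → (16,19,-2)
river: ρ → (-2,21,6)
river: ρ → (6,15,-11)
river: ρ → (-11,7,10)
river: ρ → (10,13,-8)
river: ρ → (-8,19,4)
river: ρ → (4,21,-3)
river: ρ → (-3,21,4)
river: ρ → (4,19,-8)
river: ρ → (-8,13,10)
river: ρ → (10,7,-11)
river: ρ → (-11,15,6)
river: ρ → (6,21,-2)
river: ρ → (-2,19,16)
river: ρ → (16,13,-5)
river: ρ → (-5,17,10)
river: ρ → (10,3,-12)
river: ρ → (-12,21,1)
river: ρ → (1,21,-12)
closes: descent 1, river 22
min |a| on river = 1

1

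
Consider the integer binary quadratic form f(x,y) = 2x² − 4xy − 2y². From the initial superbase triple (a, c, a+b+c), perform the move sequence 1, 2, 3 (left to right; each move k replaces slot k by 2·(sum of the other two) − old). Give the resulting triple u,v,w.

start (2,-2,-4) = (f(1,0),f(0,1),f(1,1))
replace slot 1: 2·((-2)+(-4)) − 2 = -14 → (-14,-2,-4)
replace slot 2: 2·((-14)+(-4)) − (-2) = -34 → (-14,-34,-4)
replace slot 3: 2·((-14)+(-34)) − (-4) = -92 → (-14,-34,-92)

-14,-34,-92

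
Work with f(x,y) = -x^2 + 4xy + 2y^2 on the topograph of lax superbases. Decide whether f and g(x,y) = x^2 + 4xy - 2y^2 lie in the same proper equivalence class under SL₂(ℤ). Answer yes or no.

D₁ = 24, D₂ = 24
river cycle of f (length 2): (2, 4, -1), (-1, 4, 2)
river cycle of g (length 2): (-2, 4, 1), (1, 4, -2)
cycles differ ⇒ inequivalent

no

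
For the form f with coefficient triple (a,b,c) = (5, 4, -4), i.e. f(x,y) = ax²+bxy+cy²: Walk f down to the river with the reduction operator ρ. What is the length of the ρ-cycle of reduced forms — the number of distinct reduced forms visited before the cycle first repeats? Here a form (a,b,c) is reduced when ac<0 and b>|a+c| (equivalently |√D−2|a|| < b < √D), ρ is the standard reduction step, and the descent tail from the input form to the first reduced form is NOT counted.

D = 96, ⌊√D⌋ = 9
river: ρ → (-4,4,5)
river: ρ → (5,6,-3)
river: ρ → (-3,6,5)
river: ρ → (5,4,-4)
ρ-cycle length = 4 (tail of 0 descent steps not counted)

4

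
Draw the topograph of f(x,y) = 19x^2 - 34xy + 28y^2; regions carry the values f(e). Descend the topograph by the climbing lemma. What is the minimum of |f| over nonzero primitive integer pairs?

translate: b→4 (≡-34 mod 38), so (19,-34,28)→(19,4,13)
flip: (19,4,13)→(13,-4,19)
reduced (well bottom): (13,-4,19) with a≤c, −a<b≤a
well minimum = a = 13

13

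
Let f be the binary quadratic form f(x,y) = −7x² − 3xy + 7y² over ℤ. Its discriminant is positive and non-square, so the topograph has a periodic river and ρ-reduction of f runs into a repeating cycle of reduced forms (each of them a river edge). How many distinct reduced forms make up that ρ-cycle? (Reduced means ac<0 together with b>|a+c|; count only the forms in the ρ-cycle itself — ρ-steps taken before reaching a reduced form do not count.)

D = 205, ⌊√D⌋ = 14
descent: ρ → (7,3,-7)  [lands on river]
river: ρ → (-7,11,3)
river: ρ → (3,13,-3)
river: ρ → (-3,11,7)
ρ-cycle length = 4 (tail of 1 descent step not counted)

4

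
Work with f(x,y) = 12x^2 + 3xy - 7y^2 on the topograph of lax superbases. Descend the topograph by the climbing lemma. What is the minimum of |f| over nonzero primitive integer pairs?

descent: ρ → (-7,11,8)  [lands on river]
river: ρ → (8,5,-10)
river: ρ → (-10,15,3)
river: ρ → (3,15,-10)
river: ρ → (-10,5,8)
river: ρ → (8,11,-7)
river: ρ → (-7,17,2)
river: ρ → (2,15,-15)
river: ρ → (-15,15,2)
river: ρ → (2,17,-7)
closes: descent 1, river 10
min |a| on river = 2

2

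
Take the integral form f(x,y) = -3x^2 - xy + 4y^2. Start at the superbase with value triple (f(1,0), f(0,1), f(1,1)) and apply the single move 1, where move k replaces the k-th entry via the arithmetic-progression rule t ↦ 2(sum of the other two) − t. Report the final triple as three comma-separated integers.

start (-3,4,0) = (f(1,0),f(0,1),f(1,1))
replace slot 1: 2·(4+0) − (-3) = 11 → (11,4,0)

11,4,0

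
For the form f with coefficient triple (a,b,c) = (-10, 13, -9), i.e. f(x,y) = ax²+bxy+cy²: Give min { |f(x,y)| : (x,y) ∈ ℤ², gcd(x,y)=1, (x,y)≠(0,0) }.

translate: b→7 (≡-13 mod 20), so (10,-13,9)→(10,7,6)
flip: (10,7,6)→(6,-7,10)
translate: b→5 (≡-7 mod 12), so (6,-7,10)→(6,5,9)
reduced (well bottom): (6,5,9) with a≤c, −a<b≤a
well minimum |f| = |-6| = 6 (negative-definite)

6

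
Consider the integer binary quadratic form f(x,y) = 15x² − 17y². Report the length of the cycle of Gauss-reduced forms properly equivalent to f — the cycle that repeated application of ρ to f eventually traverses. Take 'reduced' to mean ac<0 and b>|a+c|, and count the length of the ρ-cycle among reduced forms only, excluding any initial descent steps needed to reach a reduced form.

D = 1020, ⌊√D⌋ = 31
descent: ρ → (-17,0,15)
descent: ρ → (15,30,-2)  [lands on river]
river: ρ → (-2,30,15)
ρ-cycle length = 2 (tail of 2 descent steps not counted)

2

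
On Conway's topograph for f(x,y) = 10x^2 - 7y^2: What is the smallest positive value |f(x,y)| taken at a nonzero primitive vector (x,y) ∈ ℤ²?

descent: ρ → (-7,14,3)  [lands on river]
river: ρ → (3,16,-2)
river: ρ → (-2,16,3)
river: ρ → (3,14,-7)
closes: descent 1, river 4
min |a| on river = 2

2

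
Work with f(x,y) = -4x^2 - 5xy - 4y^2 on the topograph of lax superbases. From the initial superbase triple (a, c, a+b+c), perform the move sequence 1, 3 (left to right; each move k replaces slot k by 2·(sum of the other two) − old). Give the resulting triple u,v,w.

start (-4,-4,-13) = (f(1,0),f(0,1),f(1,1))
replace slot 1: 2·((-4)+(-13)) − (-4) = -30 → (-30,-4,-13)
replace slot 3: 2·((-30)+(-4)) − (-13) = -55 → (-30,-4,-55)

-30,-4,-55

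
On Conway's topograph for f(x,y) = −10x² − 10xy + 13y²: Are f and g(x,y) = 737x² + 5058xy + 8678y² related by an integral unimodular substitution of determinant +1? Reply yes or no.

D₁ = 620, D₂ = 620
river cycle of f (length 8): (13, 10, -10), (-10, 10, 13), (13, 16, -7), (-7, 12, 17), (17, 22, -2), (-2, 22, 17), (17, 12, -7), (-7, 16, 13)
river cycle of g (length 8): (13, 10, -10), (-10, 10, 13), (13, 16, -7), (-7, 12, 17), (17, 22, -2), (-2, 22, 17), (17, 12, -7), (-7, 16, 13)
cycles coincide ⇒ equivalent

yes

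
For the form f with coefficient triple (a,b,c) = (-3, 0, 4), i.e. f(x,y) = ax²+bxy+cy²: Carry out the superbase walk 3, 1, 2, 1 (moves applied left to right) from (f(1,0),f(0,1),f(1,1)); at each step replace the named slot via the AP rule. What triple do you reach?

start (-3,4,1) = (f(1,0),f(0,1),f(1,1))
replace slot 3: 2·((-3)+4) − 1 = 1 → (-3,4,1)
replace slot 1: 2·(4+1) − (-3) = 13 → (13,4,1)
replace slot 2: 2·(13+1) − 4 = 24 → (13,24,1)
replace slot 1: 2·(24+1) − 13 = 37 → (37,24,1)

37,24,1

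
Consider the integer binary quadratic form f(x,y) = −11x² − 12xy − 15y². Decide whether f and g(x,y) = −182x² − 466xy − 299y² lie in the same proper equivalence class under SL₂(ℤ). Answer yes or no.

D₁ = -516, D₂ = -516
f is negative-definite; reduce −f:
−f: translate: b→-10 (≡12 mod 22), so (11,12,15)→(11,-10,14)
−f: reduced (well bottom): (11,-10,14) with a≤c, −a<b≤a
flip sign back: reduced form of f is (-11,10,-14)
g is negative-definite; reduce −g:
−g: translate: b→102 (≡466 mod 364), so (182,466,299)→(182,102,15)
−g: flip: (182,102,15)→(15,-102,182)
−g: translate: b→-12 (≡-102 mod 30), so (15,-102,182)→(15,-12,11)
−g: flip: (15,-12,11)→(11,12,15)
−g: translate: b→-10 (≡12 mod 22), so (11,12,15)→(11,-10,14)
−g: reduced (well bottom): (11,-10,14) with a≤c, −a<b≤a
flip sign back: reduced form of g is (-11,10,-14)
reduced forms (-11, 10, -14) vs (-11, 10, -14) ⇒ equivalent

yes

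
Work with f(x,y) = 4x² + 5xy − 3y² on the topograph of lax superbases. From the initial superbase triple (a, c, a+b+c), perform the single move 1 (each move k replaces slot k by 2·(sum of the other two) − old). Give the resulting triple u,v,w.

start (4,-3,6) = (f(1,0),f(0,1),f(1,1))
replace slot 1: 2·((-3)+6) − 4 = 2 → (2,-3,6)

2,-3,6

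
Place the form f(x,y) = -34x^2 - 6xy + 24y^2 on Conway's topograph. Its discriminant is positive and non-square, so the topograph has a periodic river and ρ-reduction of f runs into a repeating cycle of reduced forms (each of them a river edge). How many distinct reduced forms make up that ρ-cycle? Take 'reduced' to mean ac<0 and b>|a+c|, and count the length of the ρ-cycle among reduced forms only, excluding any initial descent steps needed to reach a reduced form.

D = 3300, ⌊√D⌋ = 57
descent: ρ → (24,54,-4)  [lands on river]
river: ρ → (-4,50,50)
river: ρ → (50,50,-4)
river: ρ → (-4,54,24)
river: ρ → (24,42,-16)
river: ρ → (-16,54,6)
river: ρ → (6,54,-16)
river: ρ → (-16,42,24)
ρ-cycle length = 8 (tail of 1 descent step not counted)

8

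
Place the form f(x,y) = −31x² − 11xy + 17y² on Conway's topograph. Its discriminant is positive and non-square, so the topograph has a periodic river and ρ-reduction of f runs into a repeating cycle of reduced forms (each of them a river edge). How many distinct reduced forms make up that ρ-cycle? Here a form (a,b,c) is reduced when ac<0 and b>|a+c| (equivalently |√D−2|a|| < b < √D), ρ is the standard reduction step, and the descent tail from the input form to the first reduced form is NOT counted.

D = 2229, ⌊√D⌋ = 47
descent: ρ → (17,45,-3)  [lands on river]
river: ρ → (-3,45,17)
river: ρ → (17,23,-25)
river: ρ → (-25,27,15)
river: ρ → (15,33,-19)
river: ρ → (-19,43,5)
river: ρ → (5,47,-1)
river: ρ → (-1,47,5)
river: ρ → (5,43,-19)
river: ρ → (-19,33,15)
river: ρ → (15,27,-25)
river: ρ → (-25,23,17)
ρ-cycle length = 12 (tail of 1 descent step not counted)

12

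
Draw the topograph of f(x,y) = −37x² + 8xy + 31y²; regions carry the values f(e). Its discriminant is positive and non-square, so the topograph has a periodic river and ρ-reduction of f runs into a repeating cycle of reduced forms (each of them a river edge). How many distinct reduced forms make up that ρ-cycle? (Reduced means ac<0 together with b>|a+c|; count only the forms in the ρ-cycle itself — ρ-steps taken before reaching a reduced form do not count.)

D = 4652, ⌊√D⌋ = 68
river: ρ → (31,54,-14)
river: ρ → (-14,58,23)
river: ρ → (23,34,-38)
river: ρ → (-38,42,19)
river: ρ → (19,34,-46)
river: ρ → (-46,58,7)
river: ρ → (7,68,-1)
river: ρ → (-1,68,7)
river: ρ → (7,58,-46)
river: ρ → (-46,34,19)
river: ρ → (19,42,-38)
river: ρ → (-38,34,23)
river: ρ → (23,58,-14)
river: ρ → (-14,54,31)
river: ρ → (31,8,-37)
river: ρ → (-37,66,2)
river: ρ → (2,66,-37)
river: ρ → (-37,8,31)
ρ-cycle length = 18 (tail of 0 descent steps not counted)

18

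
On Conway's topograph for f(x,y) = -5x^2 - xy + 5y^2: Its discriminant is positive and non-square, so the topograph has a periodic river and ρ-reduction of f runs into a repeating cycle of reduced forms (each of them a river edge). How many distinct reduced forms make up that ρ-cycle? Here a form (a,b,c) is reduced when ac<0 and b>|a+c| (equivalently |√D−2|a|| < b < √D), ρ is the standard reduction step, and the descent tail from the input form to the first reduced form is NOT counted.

D = 101, ⌊√D⌋ = 10
descent: ρ → (5,1,-5)  [lands on river]
river: ρ → (-5,9,1)
river: ρ → (1,9,-5)
river: ρ → (-5,1,5)
river: ρ → (5,9,-1)
river: ρ → (-1,9,5)
ρ-cycle length = 6 (tail of 1 descent step not counted)

6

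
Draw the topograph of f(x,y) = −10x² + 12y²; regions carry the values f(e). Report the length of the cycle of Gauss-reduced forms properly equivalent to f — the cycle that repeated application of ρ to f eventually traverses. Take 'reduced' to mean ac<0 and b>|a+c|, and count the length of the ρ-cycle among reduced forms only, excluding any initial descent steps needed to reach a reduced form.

D = 480, ⌊√D⌋ = 21
descent: ρ → (12,0,-10)
descent: ρ → (-10,20,2)  [lands on river]
river: ρ → (2,20,-10)
ρ-cycle length = 2 (tail of 2 descent steps not counted)

2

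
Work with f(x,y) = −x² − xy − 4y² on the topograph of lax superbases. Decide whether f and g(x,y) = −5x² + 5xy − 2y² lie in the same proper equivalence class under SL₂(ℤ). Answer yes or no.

D₁ = -15, D₂ = -15
f is negative-definite; reduce −f:
−f: reduced (well bottom): (1,1,4) with a≤c, −a<b≤a
flip sign back: reduced form of f is (-1,-1,-4)
g is negative-definite; reduce −g:
−g: translate: b→5 (≡-5 mod 10), so (5,-5,2)→(5,5,2)
−g: flip: (5,5,2)→(2,-5,5)
−g: translate: b→-1 (≡-5 mod 4), so (2,-5,5)→(2,-1,2)
−g: flip: (2,-1,2)→(2,1,2)
−g: reduced (well bottom): (2,1,2) with a≤c, −a<b≤a
flip sign back: reduced form of g is (-2,-1,-2)
reduced forms (-1, -1, -4) vs (-2, -1, -2) ⇒ inequivalent

no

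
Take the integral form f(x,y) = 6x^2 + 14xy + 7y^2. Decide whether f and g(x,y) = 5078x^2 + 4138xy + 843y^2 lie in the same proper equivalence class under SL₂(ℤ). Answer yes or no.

D₁ = 28, D₂ = 28
river cycle of f (length 4): (-1, 4, 3), (3, 2, -2), (-2, 2, 3), (3, 4, -1)
river cycle of g (length 4): (-1, 4, 3), (3, 2, -2), (-2, 2, 3), (3, 4, -1)
cycles coincide ⇒ equivalent

yes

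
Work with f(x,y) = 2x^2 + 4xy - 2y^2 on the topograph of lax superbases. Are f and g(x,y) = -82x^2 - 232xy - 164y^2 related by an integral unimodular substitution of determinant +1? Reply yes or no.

D₁ = 32, D₂ = 32
river cycle of f (length 2): (-2, 4, 2), (2, 4, -2)
river cycle of g (length 2): (-2, 4, 2), (2, 4, -2)
cycles coincide ⇒ equivalent

yes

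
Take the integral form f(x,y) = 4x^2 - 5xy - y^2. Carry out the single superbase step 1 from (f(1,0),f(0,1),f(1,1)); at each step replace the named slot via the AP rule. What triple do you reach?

start (4,-1,-2) = (f(1,0),f(0,1),f(1,1))
replace slot 1: 2·((-1)+(-2)) − 4 = -10 → (-10,-1,-2)

-10,-1,-2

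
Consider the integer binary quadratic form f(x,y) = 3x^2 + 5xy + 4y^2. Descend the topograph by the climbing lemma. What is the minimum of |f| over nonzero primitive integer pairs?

translate: b→-1 (≡5 mod 6), so (3,5,4)→(3,-1,2)
flip: (3,-1,2)→(2,1,3)
reduced (well bottom): (2,1,3) with a≤c, −a<b≤a
well minimum = a = 2

2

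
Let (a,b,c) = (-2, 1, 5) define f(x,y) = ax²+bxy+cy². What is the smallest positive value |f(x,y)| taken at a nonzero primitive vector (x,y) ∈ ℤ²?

descent: ρ → (5,-1,-2)
descent: ρ → (-2,5,2)  [lands on river]
river: ρ → (2,3,-4)
river: ρ → (-4,5,1)
river: ρ → (1,5,-4)
river: ρ → (-4,3,2)
river: ρ → (2,5,-2)
river: ρ → (-2,3,4)
river: ρ → (4,5,-1)
river: ρ → (-1,5,4)
river: ρ → (4,3,-2)
closes: descent 2, river 10
min |a| on river = 1

1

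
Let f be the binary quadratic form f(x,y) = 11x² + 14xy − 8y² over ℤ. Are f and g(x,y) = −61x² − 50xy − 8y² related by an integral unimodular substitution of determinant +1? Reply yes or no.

D₁ = 548, D₂ = 548
river cycle of f (length 18): (-8, 18, 7), (7, 10, -16), (-16, 22, 1), (1, 22, -16), (-16, 10, 7), (7, 18, -8), (-8, 14, 11), (11, 8, -11), (-11, 14, 8), (8, 18, -7), … (8 more)
river cycle of g (length 18): (-8, 18, 7), (7, 10, -16), (-16, 22, 1), (1, 22, -16), (-16, 10, 7), (7, 18, -8), (-8, 14, 11), (11, 8, -11), (-11, 14, 8), (8, 18, -7), … (8 more)
cycles coincide ⇒ equivalent

yes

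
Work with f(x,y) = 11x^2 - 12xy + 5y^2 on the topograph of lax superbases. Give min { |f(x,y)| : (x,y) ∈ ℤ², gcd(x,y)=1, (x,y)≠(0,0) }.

translate: b→10 (≡-12 mod 22), so (11,-12,5)→(11,10,4)
flip: (11,10,4)→(4,-10,11)
translate: b→-2 (≡-10 mod 8), so (4,-10,11)→(4,-2,5)
reduced (well bottom): (4,-2,5) with a≤c, −a<b≤a
well minimum = a = 4

4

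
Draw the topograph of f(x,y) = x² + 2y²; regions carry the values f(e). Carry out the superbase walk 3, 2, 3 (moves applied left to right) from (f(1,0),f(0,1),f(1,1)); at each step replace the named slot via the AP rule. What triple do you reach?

start (1,2,3) = (f(1,0),f(0,1),f(1,1))
replace slot 3: 2·(1+2) − 3 = 3 → (1,2,3)
replace slot 2: 2·(1+3) − 2 = 6 → (1,6,3)
replace slot 3: 2·(1+6) − 3 = 11 → (1,6,11)

1,6,11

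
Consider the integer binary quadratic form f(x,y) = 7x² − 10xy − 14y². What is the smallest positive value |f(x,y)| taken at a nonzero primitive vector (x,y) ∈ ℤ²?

descent: ρ → (-14,10,7)  [lands on river]
river: ρ → (7,18,-6)
river: ρ → (-6,18,7)
river: ρ → (7,10,-14)
river: ρ → (-14,18,3)
river: ρ → (3,18,-14)
closes: descent 1, river 6
min |a| on river = 3

3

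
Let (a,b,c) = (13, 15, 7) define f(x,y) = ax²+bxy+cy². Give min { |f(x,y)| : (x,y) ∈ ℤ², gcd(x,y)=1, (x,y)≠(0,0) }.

translate: b→-11 (≡15 mod 26), so (13,15,7)→(13,-11,5)
flip: (13,-11,5)→(5,11,13)
translate: b→1 (≡11 mod 10), so (5,11,13)→(5,1,7)
reduced (well bottom): (5,1,7) with a≤c, −a<b≤a
well minimum = a = 5

5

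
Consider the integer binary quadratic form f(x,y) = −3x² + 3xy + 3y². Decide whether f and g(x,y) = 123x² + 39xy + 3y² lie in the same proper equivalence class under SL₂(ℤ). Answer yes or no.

D₁ = 45, D₂ = 45
river cycle of f (length 2): (3, 3, -3), (-3, 3, 3)
river cycle of g (length 2): (3, 3, -3), (-3, 3, 3)
cycles coincide ⇒ equivalent

yes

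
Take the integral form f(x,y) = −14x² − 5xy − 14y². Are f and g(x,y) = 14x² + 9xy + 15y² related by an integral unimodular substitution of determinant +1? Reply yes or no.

D₁ = -759, D₂ = -759
f is negative-definite; reduce −f:
−f: reduced (well bottom): (14,5,14) with a≤c, −a<b≤a
flip sign back: reduced form of f is (-14,-5,-14)
g: reduced (well bottom): (14,9,15) with a≤c, −a<b≤a
reduced forms (-14, -5, -14) vs (14, 9, 15) ⇒ inequivalent

no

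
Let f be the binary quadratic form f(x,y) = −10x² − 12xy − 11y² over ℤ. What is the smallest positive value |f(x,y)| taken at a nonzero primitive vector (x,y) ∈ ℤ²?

translate: b→-8 (≡12 mod 20), so (10,12,11)→(10,-8,9)
flip: (10,-8,9)→(9,8,10)
reduced (well bottom): (9,8,10) with a≤c, −a<b≤a
well minimum |f| = |-9| = 9 (negative-definite)

9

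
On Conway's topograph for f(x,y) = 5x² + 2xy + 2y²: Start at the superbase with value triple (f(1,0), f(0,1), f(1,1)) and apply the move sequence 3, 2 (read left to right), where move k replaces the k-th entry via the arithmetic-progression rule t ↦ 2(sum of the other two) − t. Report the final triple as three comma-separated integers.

start (5,2,9) = (f(1,0),f(0,1),f(1,1))
replace slot 3: 2·(5+2) − 9 = 5 → (5,2,5)
replace slot 2: 2·(5+5) − 2 = 18 → (5,18,5)

5,18,5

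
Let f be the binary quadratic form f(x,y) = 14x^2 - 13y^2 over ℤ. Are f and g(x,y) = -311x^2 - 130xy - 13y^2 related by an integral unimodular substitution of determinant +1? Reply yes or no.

D₁ = 728, D₂ = 728
river cycle of f (length 2): (-13, 26, 1), (1, 26, -13)
river cycle of g (length 2): (-13, 26, 1), (1, 26, -13)
cycles coincide ⇒ equivalent

yes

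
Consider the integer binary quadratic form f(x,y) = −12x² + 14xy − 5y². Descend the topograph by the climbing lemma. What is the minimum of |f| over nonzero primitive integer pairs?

translate: b→10 (≡-14 mod 24), so (12,-14,5)→(12,10,3)
flip: (12,10,3)→(3,-10,12)
translate: b→2 (≡-10 mod 6), so (3,-10,12)→(3,2,4)
reduced (well bottom): (3,2,4) with a≤c, −a<b≤a
well minimum |f| = |-3| = 3 (negative-definite)

3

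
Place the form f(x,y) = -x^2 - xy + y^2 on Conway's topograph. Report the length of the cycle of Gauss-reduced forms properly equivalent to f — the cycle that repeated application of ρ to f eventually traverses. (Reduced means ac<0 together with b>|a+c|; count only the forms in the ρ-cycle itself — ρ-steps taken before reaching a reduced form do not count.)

D = 5, ⌊√D⌋ = 2
descent: ρ → (1,1,-1)  [lands on river]
river: ρ → (-1,1,1)
ρ-cycle length = 2 (tail of 1 descent step not counted)

2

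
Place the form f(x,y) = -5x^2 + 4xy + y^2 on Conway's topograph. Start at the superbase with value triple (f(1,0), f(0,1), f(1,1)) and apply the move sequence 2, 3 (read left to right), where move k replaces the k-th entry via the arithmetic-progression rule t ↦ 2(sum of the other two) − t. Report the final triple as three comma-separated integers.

start (-5,1,0) = (f(1,0),f(0,1),f(1,1))
replace slot 2: 2·((-5)+0) − 1 = -11 → (-5,-11,0)
replace slot 3: 2·((-5)+(-11)) − 0 = -32 → (-5,-11,-32)

-5,-11,-32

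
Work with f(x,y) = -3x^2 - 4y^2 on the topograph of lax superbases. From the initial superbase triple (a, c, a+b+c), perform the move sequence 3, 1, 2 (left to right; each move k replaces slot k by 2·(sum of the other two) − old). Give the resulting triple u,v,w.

start (-3,-4,-7) = (f(1,0),f(0,1),f(1,1))
replace slot 3: 2·((-3)+(-4)) − (-7) = -7 → (-3,-4,-7)
replace slot 1: 2·((-4)+(-7)) − (-3) = -19 → (-19,-4,-7)
replace slot 2: 2·((-19)+(-7)) − (-4) = -48 → (-19,-48,-7)

-19,-48,-7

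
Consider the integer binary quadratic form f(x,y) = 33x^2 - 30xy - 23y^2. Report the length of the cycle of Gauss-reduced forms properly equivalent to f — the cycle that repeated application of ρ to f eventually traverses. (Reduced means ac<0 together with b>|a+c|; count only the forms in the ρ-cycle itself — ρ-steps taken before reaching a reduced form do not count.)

D = 3936, ⌊√D⌋ = 62
descent: ρ → (-23,30,33)  [lands on river]
river: ρ → (33,36,-20)
river: ρ → (-20,44,25)
river: ρ → (25,56,-8)
river: ρ → (-8,56,25)
river: ρ → (25,44,-20)
river: ρ → (-20,36,33)
river: ρ → (33,30,-23)
river: ρ → (-23,62,1)
river: ρ → (1,62,-23)
ρ-cycle length = 10 (tail of 1 descent step not counted)

10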